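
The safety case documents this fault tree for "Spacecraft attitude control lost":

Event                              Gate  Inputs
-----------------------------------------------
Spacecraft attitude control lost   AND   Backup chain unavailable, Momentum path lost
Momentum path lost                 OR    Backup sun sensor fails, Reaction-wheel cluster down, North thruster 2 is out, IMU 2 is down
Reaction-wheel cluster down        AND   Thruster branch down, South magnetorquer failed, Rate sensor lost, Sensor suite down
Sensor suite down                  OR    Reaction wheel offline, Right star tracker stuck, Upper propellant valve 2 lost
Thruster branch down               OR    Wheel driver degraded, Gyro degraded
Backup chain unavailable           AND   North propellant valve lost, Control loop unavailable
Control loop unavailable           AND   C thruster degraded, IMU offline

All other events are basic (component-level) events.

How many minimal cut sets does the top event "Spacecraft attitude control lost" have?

9

Control loop unavailable [AND]: one cut set from each child combined → 1 × 1 = 1 cut set(s).
Backup chain unavailable [AND]: one cut set from each child combined → 1 × 1 = 1 cut set(s).
Thruster branch down [OR]: union of children's cut sets → 2 cut set(s).
Sensor suite down [OR]: union of children's cut sets → 3 cut set(s).
Reaction-wheel cluster down [AND]: one cut set from each child combined → 2 × 1 × 1 × 3 = 6 cut set(s).
Momentum path lost [OR]: union of children's cut sets → 9 cut set(s).
Spacecraft attitude control lost [AND]: one cut set from each child combined → 1 × 9 = 9 cut set(s).
Minimal cut sets: {Backup sun sensor fails, C thruster degraded, IMU offline, North propellant valve lost}; {C thruster degraded, IMU offline, North propellant valve lost, Rate sensor lost, Reaction wheel offline, South magnetorquer failed, Wheel driver degraded}; {C thruster degraded, IMU offline, North propellant valve lost, Rate sensor lost, Right star tracker stuck, South magnetorquer failed, Wheel driver degraded}; {C thruster degraded, IMU offline, North propellant valve lost, Rate sensor lost, South magnetorquer failed, Upper propellant valve 2 lost, Wheel driver degraded}; {C thruster degraded, Gyro degraded, IMU offline, North propellant valve lost, Rate sensor lost, Reaction wheel offline, South magnetorquer failed}; {C thruster degraded, Gyro degraded, IMU offline, North propellant valve lost, Rate sensor lost, Right star tracker stuck, South magnetorquer failed}; {C thruster degraded, Gyro degraded, IMU offline, North propellant valve lost, Rate sensor lost, South magnetorquer failed, Upper propellant valve 2 lost}; {C thruster degraded, IMU offline, North propellant valve lost, North thruster 2 is out}; {C thruster degraded, IMU 2 is down, IMU offline, North propellant valve lost}.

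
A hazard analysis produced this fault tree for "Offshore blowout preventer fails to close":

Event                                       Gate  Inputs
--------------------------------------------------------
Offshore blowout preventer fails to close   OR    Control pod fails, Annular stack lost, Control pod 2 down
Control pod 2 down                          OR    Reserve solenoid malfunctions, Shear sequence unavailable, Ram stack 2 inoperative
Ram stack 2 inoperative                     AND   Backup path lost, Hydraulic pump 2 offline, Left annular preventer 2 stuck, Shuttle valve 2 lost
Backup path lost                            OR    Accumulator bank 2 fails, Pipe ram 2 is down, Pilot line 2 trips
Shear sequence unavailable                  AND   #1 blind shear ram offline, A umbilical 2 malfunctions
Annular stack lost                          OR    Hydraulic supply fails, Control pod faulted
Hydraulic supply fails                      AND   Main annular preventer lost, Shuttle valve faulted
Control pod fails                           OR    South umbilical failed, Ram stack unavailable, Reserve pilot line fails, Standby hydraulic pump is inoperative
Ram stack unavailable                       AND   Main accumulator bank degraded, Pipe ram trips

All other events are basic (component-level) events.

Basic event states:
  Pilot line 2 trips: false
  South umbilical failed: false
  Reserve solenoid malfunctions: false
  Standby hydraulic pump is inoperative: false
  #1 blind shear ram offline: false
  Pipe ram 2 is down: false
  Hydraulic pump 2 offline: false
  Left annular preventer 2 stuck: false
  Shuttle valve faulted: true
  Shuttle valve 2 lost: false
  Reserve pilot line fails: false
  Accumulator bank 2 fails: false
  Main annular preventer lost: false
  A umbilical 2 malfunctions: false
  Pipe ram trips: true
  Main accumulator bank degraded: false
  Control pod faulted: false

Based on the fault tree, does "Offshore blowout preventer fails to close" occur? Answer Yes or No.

No

Ram stack unavailable [AND]: Main accumulator bank degraded=not, Pipe ram trips=occurs → not all inputs occur → does not occur.
Control pod fails [OR]: South umbilical failed=not, Ram stack unavailable=not, Reserve pilot line fails=not, Standby hydraulic pump is inoperative=not → no input occurs → does not occur.
Hydraulic supply fails [AND]: Main annular preventer lost=not, Shuttle valve faulted=occurs → not all inputs occur → does not occur.
Annular stack lost [OR]: Hydraulic supply fails=not, Control pod faulted=not → no input occurs → does not occur.
Shear sequence unavailable [AND]: #1 blind shear ram offline=not, A umbilical 2 malfunctions=not → not all inputs occur → does not occur.
Backup path lost [OR]: Accumulator bank 2 fails=not, Pipe ram 2 is down=not, Pilot line 2 trips=not → no input occurs → does not occur.
Ram stack 2 inoperative [AND]: Backup path lost=not, Hydraulic pump 2 offline=not, Left annular preventer 2 stuck=not, Shuttle valve 2 lost=not → not all inputs occur → does not occur.
Control pod 2 down [OR]: Reserve solenoid malfunctions=not, Shear sequence unavailable=not, Ram stack 2 inoperative=not → no input occurs → does not occur.
Offshore blowout preventer fails to close [OR]: Control pod fails=not, Annular stack lost=not, Control pod 2 down=not → no input occurs → does not occur.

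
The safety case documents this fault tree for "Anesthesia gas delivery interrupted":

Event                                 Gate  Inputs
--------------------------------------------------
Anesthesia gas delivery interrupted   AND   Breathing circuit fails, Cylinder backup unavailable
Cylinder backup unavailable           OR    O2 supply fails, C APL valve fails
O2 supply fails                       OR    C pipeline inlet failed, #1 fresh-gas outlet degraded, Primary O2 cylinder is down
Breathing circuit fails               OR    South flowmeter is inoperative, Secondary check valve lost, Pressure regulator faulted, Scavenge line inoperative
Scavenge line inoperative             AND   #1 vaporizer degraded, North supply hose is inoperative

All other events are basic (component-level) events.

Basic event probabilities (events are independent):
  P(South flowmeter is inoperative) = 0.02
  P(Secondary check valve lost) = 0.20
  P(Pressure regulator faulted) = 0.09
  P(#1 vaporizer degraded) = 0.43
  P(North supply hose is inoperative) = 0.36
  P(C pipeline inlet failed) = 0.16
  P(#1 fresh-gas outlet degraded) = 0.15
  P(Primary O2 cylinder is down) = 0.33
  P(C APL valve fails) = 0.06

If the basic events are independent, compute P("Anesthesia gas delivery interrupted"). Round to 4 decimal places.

P(Scavenge line inoperative) [AND] = 0.43 × 0.36 = 0.154800
P(Breathing circuit fails) [OR] = 1 − (1−0.02) × (1−0.20) × (1−0.09) × (1−0.154800) = 0.397001
P(O2 supply fails) [OR] = 1 − (1−0.16) × (1−0.15) × (1−0.33) = 0.521620
P(Cylinder backup unavailable) [OR] = 1 − (1−0.521620) × (1−0.06) = 0.550323
P(Anesthesia gas delivery interrupted) [AND] = 0.397001 × 0.550323 = 0.218479
Rounded to 4 decimal places: P(Anesthesia gas delivery interrupted) ≈ 0.2185.

0.2185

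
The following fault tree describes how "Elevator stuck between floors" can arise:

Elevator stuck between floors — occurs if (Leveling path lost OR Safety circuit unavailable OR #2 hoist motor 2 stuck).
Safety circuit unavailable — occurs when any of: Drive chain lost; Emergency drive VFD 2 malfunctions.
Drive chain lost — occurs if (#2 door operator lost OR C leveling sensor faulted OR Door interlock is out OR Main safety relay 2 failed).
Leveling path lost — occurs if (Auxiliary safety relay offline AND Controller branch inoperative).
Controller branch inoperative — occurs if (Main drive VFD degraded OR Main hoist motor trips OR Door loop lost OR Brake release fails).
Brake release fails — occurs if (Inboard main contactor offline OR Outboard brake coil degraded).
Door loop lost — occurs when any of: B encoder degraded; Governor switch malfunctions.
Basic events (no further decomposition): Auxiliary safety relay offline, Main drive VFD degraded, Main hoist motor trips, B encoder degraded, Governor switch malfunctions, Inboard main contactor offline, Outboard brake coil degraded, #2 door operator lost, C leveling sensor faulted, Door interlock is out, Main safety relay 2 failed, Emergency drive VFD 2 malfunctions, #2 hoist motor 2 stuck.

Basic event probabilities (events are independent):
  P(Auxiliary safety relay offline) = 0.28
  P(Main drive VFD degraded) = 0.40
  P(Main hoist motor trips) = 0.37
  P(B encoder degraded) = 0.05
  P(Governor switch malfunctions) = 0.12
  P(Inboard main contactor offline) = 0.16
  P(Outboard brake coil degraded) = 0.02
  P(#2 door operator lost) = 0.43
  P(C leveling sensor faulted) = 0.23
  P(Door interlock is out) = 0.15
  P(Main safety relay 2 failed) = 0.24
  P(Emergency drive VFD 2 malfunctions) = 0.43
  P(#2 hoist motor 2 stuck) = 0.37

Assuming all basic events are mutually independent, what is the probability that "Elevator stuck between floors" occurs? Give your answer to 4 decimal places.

P(Door loop lost) [OR] = 1 − (1−0.05) × (1−0.12) = 0.164000
P(Brake release fails) [OR] = 1 − (1−0.16) × (1−0.02) = 0.176800
P(Controller branch inoperative) [OR] = 1 − (1−0.40) × (1−0.37) × (1−0.164000) × (1−0.176800) = 0.739862
P(Leveling path lost) [AND] = 0.28 × 0.739862 = 0.207161
P(Drive chain lost) [OR] = 1 − (1−0.43) × (1−0.23) × (1−0.15) × (1−0.24) = 0.716471
P(Safety circuit unavailable) [OR] = 1 − (1−0.716471) × (1−0.43) = 0.838388
P(Elevator stuck between floors) [OR] = 1 − (1−0.207161) × (1−0.838388) × (1−0.37) = 0.919277
Rounded to 4 decimal places: P(Elevator stuck between floors) ≈ 0.9193.

0.9193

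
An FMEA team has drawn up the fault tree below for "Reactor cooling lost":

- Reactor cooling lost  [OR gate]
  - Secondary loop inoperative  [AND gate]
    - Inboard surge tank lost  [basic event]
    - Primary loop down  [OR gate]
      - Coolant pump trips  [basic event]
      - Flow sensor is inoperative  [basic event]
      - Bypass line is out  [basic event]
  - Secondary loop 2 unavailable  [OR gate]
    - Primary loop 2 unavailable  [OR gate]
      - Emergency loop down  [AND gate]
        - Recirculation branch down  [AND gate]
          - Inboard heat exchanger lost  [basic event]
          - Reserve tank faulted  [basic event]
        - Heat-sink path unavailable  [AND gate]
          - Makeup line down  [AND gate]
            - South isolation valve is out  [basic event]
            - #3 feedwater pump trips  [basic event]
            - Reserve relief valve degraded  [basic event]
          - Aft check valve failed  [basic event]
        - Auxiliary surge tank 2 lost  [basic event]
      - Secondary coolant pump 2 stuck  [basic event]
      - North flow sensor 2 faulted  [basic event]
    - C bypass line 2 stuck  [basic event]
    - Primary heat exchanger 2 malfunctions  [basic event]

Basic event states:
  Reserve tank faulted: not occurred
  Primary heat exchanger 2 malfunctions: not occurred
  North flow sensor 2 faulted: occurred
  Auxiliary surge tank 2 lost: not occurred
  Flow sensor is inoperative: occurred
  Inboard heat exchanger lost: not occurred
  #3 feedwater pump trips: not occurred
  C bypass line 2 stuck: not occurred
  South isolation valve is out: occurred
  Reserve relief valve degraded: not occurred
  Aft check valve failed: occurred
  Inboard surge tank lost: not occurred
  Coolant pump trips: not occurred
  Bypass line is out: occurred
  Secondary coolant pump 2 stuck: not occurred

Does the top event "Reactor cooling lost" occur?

Yes

Primary loop down [OR]: Coolant pump trips=not, Flow sensor is inoperative=occurs, Bypass line is out=occurs → at least one input occurs → occurs.
Secondary loop inoperative [AND]: Inboard surge tank lost=not, Primary loop down=occurs → not all inputs occur → does not occur.
Recirculation branch down [AND]: Inboard heat exchanger lost=not, Reserve tank faulted=not → not all inputs occur → does not occur.
Makeup line down [AND]: South isolation valve is out=occurs, #3 feedwater pump trips=not, Reserve relief valve degraded=not → not all inputs occur → does not occur.
Heat-sink path unavailable [AND]: Makeup line down=not, Aft check valve failed=occurs → not all inputs occur → does not occur.
Emergency loop down [AND]: Recirculation branch down=not, Heat-sink path unavailable=not, Auxiliary surge tank 2 lost=not → not all inputs occur → does not occur.
Primary loop 2 unavailable [OR]: Emergency loop down=not, Secondary coolant pump 2 stuck=not, North flow sensor 2 faulted=occurs → at least one input occurs → occurs.
Secondary loop 2 unavailable [OR]: Primary loop 2 unavailable=occurs, C bypass line 2 stuck=not, Primary heat exchanger 2 malfunctions=not → at least one input occurs → occurs.
Reactor cooling lost [OR]: Secondary loop inoperative=not, Secondary loop 2 unavailable=occurs → at least one input occurs → occurs.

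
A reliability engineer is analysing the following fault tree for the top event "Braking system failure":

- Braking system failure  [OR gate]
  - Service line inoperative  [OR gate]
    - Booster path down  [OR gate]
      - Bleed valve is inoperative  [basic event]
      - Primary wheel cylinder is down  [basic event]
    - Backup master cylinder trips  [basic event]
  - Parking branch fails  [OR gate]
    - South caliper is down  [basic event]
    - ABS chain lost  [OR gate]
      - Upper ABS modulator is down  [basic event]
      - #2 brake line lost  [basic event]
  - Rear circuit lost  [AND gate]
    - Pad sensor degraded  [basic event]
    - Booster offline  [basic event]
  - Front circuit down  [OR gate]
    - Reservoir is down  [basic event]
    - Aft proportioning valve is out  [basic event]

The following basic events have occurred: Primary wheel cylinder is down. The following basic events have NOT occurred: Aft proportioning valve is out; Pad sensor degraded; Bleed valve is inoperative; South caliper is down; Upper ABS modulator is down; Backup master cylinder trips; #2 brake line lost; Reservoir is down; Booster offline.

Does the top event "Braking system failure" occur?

Booster path down [OR]: Bleed valve is inoperative=not, Primary wheel cylinder is down=occurs → at least one input occurs → occurs.
Service line inoperative [OR]: Booster path down=occurs, Backup master cylinder trips=not → at least one input occurs → occurs.
ABS chain lost [OR]: Upper ABS modulator is down=not, #2 brake line lost=not → no input occurs → does not occur.
Parking branch fails [OR]: South caliper is down=not, ABS chain lost=not → no input occurs → does not occur.
Rear circuit lost [AND]: Pad sensor degraded=not, Booster offline=not → not all inputs occur → does not occur.
Front circuit down [OR]: Reservoir is down=not, Aft proportioning valve is out=not → no input occurs → does not occur.
Braking system failure [OR]: Service line inoperative=occurs, Parking branch fails=not, Rear circuit lost=not, Front circuit down=not → at least one input occurs → occurs.

Yes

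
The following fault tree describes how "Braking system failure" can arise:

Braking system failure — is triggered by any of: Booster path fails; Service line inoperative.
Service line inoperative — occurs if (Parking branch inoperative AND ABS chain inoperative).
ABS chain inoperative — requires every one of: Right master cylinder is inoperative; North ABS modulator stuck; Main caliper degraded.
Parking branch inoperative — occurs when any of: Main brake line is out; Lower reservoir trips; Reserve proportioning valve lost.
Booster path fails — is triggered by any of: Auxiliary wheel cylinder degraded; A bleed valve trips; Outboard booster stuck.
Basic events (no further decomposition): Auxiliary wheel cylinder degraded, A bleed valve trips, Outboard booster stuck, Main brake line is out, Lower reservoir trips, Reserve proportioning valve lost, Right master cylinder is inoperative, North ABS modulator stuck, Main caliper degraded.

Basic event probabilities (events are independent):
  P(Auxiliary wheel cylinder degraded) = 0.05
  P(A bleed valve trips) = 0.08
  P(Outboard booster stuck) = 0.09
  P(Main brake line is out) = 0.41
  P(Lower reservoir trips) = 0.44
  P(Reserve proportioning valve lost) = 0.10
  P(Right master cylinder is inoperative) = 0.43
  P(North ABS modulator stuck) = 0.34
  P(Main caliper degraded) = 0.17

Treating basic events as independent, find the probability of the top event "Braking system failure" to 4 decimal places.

P(Booster path fails) [OR] = 1 − (1−0.05) × (1−0.08) × (1−0.09) = 0.204660
P(Parking branch inoperative) [OR] = 1 − (1−0.41) × (1−0.44) × (1−0.10) = 0.702640
P(ABS chain inoperative) [AND] = 0.43 × 0.34 × 0.17 = 0.024854
P(Service line inoperative) [AND] = 0.702640 × 0.024854 = 0.017463
P(Braking system failure) [OR] = 1 − (1−0.204660) × (1−0.017463) = 0.218549
Rounded to 4 decimal places: P(Braking system failure) ≈ 0.2185.

0.2185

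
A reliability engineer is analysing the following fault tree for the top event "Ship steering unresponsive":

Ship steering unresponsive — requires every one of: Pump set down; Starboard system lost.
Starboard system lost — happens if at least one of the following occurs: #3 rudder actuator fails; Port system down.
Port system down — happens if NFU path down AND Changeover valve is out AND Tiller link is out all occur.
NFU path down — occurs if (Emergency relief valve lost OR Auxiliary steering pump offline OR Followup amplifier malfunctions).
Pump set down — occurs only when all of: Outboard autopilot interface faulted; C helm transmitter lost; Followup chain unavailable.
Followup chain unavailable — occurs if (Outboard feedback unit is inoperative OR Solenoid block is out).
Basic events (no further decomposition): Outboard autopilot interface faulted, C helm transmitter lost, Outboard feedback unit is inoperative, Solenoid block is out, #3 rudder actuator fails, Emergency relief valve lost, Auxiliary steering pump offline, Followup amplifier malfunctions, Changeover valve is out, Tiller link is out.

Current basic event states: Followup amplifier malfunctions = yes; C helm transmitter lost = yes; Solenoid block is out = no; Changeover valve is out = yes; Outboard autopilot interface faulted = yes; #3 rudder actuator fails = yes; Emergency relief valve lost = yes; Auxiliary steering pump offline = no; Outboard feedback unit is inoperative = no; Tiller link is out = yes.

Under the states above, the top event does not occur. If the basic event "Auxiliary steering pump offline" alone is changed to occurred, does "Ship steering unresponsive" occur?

No

Counterfactual: set "Auxiliary steering pump offline" to occurred.
Followup chain unavailable [OR]: Outboard feedback unit is inoperative=not, Solenoid block is out=not → no input occurs → does not occur.
Pump set down [AND]: Outboard autopilot interface faulted=occurs, C helm transmitter lost=occurs, Followup chain unavailable=not → not all inputs occur → does not occur.
NFU path down [OR]: Emergency relief valve lost=occurs, Auxiliary steering pump offline=occurs, Followup amplifier malfunctions=occurs → at least one input occurs → occurs.
Port system down [AND]: NFU path down=occurs, Changeover valve is out=occurs, Tiller link is out=occurs → all inputs occur → occurs.
Starboard system lost [OR]: #3 rudder actuator fails=occurs, Port system down=occurs → at least one input occurs → occurs.
Ship steering unresponsive [AND]: Pump set down=not, Starboard system lost=occurs → not all inputs occur → does not occur.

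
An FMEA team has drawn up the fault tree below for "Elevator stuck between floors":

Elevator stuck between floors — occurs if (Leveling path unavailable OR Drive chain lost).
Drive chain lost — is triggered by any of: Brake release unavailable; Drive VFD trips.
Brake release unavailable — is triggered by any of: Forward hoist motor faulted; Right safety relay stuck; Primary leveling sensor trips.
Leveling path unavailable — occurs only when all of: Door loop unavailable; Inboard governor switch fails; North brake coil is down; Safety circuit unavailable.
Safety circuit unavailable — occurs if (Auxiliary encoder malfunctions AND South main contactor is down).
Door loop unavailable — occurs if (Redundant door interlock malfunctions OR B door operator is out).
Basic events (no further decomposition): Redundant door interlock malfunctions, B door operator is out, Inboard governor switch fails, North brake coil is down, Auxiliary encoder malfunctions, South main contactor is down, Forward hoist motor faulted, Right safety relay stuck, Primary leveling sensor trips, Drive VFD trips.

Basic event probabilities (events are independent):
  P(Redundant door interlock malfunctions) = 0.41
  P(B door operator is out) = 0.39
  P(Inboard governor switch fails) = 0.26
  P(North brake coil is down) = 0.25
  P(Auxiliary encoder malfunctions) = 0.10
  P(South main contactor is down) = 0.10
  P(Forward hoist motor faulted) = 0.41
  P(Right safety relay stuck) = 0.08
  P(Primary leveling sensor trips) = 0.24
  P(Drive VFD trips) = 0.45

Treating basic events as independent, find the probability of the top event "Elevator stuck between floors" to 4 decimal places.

0.7732

P(Door loop unavailable) [OR] = 1 − (1−0.41) × (1−0.39) = 0.640100
P(Safety circuit unavailable) [AND] = 0.10 × 0.10 = 0.010000
P(Leveling path unavailable) [AND] = 0.640100 × 0.26 × 0.25 × 0.010000 = 0.000416
P(Brake release unavailable) [OR] = 1 − (1−0.41) × (1−0.08) × (1−0.24) = 0.587472
P(Drive chain lost) [OR] = 1 − (1−0.587472) × (1−0.45) = 0.773110
P(Elevator stuck between floors) [OR] = 1 − (1−0.000416) × (1−0.773110) = 0.773204
Rounded to 4 decimal places: P(Elevator stuck between floors) ≈ 0.7732.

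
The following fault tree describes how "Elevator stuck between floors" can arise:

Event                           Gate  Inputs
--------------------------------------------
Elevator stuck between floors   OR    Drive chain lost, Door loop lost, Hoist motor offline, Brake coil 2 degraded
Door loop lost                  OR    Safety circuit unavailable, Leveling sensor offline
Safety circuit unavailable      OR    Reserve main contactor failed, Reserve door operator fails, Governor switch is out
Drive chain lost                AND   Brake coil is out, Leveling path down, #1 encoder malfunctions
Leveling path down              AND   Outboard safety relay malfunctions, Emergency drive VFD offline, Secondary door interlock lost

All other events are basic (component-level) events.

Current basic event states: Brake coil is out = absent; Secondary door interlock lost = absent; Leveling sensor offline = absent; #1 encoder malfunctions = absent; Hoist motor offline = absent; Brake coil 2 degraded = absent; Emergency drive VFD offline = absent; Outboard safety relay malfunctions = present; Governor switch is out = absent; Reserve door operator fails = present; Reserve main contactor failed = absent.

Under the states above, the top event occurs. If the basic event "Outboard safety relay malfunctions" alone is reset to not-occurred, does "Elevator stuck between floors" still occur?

Yes

Counterfactual: set "Outboard safety relay malfunctions" to not occurred.
Leveling path down [AND]: Outboard safety relay malfunctions=not, Emergency drive VFD offline=not, Secondary door interlock lost=not → not all inputs occur → does not occur.
Drive chain lost [AND]: Brake coil is out=not, Leveling path down=not, #1 encoder malfunctions=not → not all inputs occur → does not occur.
Safety circuit unavailable [OR]: Reserve main contactor failed=not, Reserve door operator fails=occurs, Governor switch is out=not → at least one input occurs → occurs.
Door loop lost [OR]: Safety circuit unavailable=occurs, Leveling sensor offline=not → at least one input occurs → occurs.
Elevator stuck between floors [OR]: Drive chain lost=not, Door loop lost=occurs, Hoist motor offline=not, Brake coil 2 degraded=not → at least one input occurs → occurs.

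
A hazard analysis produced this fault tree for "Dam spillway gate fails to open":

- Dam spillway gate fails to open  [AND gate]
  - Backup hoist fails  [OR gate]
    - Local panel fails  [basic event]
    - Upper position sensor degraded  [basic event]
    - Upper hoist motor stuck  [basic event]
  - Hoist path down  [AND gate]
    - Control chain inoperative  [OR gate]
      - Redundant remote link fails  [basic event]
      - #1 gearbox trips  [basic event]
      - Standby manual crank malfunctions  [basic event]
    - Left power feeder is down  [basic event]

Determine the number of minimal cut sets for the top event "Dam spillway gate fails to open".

Backup hoist fails [OR]: union of children's cut sets → 3 cut set(s).
Control chain inoperative [OR]: union of children's cut sets → 3 cut set(s).
Hoist path down [AND]: one cut set from each child combined → 3 × 1 = 3 cut set(s).
Dam spillway gate fails to open [AND]: one cut set from each child combined → 3 × 3 = 9 cut set(s).
Minimal cut sets: {Left power feeder is down, Local panel fails, Redundant remote link fails}; {#1 gearbox trips, Left power feeder is down, Local panel fails}; {Left power feeder is down, Local panel fails, Standby manual crank malfunctions}; {Left power feeder is down, Redundant remote link fails, Upper position sensor degraded}; {#1 gearbox trips, Left power feeder is down, Upper position sensor degraded}; {Left power feeder is down, Standby manual crank malfunctions, Upper position sensor degraded}; {Left power feeder is down, Redundant remote link fails, Upper hoist motor stuck}; {#1 gearbox trips, Left power feeder is down, Upper hoist motor stuck}; {Left power feeder is down, Standby manual crank malfunctions, Upper hoist motor stuck}.

9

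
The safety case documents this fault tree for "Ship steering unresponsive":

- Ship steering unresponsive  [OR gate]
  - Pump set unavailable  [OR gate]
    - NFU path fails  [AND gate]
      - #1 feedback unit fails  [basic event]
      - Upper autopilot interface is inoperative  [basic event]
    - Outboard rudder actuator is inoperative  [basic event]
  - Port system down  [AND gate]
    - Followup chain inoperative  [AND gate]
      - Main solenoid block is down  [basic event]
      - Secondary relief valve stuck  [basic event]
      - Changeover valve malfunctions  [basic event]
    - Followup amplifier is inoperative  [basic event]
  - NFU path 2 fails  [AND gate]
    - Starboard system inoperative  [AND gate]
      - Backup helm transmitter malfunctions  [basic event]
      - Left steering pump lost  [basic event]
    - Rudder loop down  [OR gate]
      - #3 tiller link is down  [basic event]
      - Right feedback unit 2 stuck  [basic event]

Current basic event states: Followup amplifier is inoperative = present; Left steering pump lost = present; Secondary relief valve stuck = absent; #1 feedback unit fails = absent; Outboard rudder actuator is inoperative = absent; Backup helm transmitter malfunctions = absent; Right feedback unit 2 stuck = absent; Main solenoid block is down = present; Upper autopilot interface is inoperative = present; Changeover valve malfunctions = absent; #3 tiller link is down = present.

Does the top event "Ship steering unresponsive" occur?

NFU path fails [AND]: #1 feedback unit fails=not, Upper autopilot interface is inoperative=occurs → not all inputs occur → does not occur.
Pump set unavailable [OR]: NFU path fails=not, Outboard rudder actuator is inoperative=not → no input occurs → does not occur.
Followup chain inoperative [AND]: Main solenoid block is down=occurs, Secondary relief valve stuck=not, Changeover valve malfunctions=not → not all inputs occur → does not occur.
Port system down [AND]: Followup chain inoperative=not, Followup amplifier is inoperative=occurs → not all inputs occur → does not occur.
Starboard system inoperative [AND]: Backup helm transmitter malfunctions=not, Left steering pump lost=occurs → not all inputs occur → does not occur.
Rudder loop down [OR]: #3 tiller link is down=occurs, Right feedback unit 2 stuck=not → at least one input occurs → occurs.
NFU path 2 fails [AND]: Starboard system inoperative=not, Rudder loop down=occurs → not all inputs occur → does not occur.
Ship steering unresponsive [OR]: Pump set unavailable=not, Port system down=not, NFU path 2 fails=not → no input occurs → does not occur.

No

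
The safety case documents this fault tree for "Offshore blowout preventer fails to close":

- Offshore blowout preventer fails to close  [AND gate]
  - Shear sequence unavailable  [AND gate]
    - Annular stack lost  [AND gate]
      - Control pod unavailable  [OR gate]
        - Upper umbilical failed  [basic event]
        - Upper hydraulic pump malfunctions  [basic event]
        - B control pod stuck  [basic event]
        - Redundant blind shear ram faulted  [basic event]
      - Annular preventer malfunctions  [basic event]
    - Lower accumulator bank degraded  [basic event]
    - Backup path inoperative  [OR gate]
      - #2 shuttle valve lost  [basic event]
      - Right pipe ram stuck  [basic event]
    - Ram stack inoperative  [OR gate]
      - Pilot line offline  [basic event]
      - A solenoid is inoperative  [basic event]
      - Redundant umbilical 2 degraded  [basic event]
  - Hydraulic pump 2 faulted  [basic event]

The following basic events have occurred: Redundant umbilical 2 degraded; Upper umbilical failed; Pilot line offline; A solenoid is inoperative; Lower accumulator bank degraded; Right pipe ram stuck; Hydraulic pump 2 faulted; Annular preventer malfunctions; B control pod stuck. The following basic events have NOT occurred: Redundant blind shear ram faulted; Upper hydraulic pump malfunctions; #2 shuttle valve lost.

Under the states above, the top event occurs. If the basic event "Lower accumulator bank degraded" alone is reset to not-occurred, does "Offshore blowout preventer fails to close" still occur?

Counterfactual: set "Lower accumulator bank degraded" to not occurred.
Control pod unavailable [OR]: Upper umbilical failed=occurs, Upper hydraulic pump malfunctions=not, B control pod stuck=occurs, Redundant blind shear ram faulted=not → at least one input occurs → occurs.
Annular stack lost [AND]: Control pod unavailable=occurs, Annular preventer malfunctions=occurs → all inputs occur → occurs.
Backup path inoperative [OR]: #2 shuttle valve lost=not, Right pipe ram stuck=occurs → at least one input occurs → occurs.
Ram stack inoperative [OR]: Pilot line offline=occurs, A solenoid is inoperative=occurs, Redundant umbilical 2 degraded=occurs → at least one input occurs → occurs.
Shear sequence unavailable [AND]: Annular stack lost=occurs, Lower accumulator bank degraded=not, Backup path inoperative=occurs, Ram stack inoperative=occurs → not all inputs occur → does not occur.
Offshore blowout preventer fails to close [AND]: Shear sequence unavailable=not, Hydraulic pump 2 faulted=occurs → not all inputs occur → does not occur.

No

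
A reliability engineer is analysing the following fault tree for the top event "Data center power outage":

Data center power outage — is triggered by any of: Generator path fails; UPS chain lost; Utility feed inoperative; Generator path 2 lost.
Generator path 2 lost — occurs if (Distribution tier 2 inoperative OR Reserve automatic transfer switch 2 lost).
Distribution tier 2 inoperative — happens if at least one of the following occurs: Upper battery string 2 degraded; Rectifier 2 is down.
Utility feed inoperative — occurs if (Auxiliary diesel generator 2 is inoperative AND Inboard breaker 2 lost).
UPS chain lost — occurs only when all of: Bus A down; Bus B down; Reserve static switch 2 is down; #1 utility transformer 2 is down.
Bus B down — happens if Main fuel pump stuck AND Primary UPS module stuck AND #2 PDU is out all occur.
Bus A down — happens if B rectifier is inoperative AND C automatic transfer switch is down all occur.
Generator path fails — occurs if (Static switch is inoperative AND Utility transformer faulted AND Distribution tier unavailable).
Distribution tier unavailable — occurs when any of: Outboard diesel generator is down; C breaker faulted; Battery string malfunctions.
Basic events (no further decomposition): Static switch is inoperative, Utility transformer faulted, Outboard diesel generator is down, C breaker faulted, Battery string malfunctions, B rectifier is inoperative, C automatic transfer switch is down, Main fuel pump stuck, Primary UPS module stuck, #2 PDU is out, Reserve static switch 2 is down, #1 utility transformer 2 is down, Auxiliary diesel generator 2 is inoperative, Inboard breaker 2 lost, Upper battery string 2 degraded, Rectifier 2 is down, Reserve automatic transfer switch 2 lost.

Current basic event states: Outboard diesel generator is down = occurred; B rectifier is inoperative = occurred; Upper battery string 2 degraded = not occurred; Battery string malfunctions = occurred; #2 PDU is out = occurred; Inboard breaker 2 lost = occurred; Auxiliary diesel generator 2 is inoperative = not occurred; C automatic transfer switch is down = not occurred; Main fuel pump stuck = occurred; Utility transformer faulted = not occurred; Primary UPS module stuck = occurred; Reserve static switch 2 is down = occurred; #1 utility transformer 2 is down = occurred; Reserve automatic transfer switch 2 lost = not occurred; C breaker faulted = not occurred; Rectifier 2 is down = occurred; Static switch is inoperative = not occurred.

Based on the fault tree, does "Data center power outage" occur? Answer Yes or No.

Distribution tier unavailable [OR]: Outboard diesel generator is down=occurs, C breaker faulted=not, Battery string malfunctions=occurs → at least one input occurs → occurs.
Generator path fails [AND]: Static switch is inoperative=not, Utility transformer faulted=not, Distribution tier unavailable=occurs → not all inputs occur → does not occur.
Bus A down [AND]: B rectifier is inoperative=occurs, C automatic transfer switch is down=not → not all inputs occur → does not occur.
Bus B down [AND]: Main fuel pump stuck=occurs, Primary UPS module stuck=occurs, #2 PDU is out=occurs → all inputs occur → occurs.
UPS chain lost [AND]: Bus A down=not, Bus B down=occurs, Reserve static switch 2 is down=occurs, #1 utility transformer 2 is down=occurs → not all inputs occur → does not occur.
Utility feed inoperative [AND]: Auxiliary diesel generator 2 is inoperative=not, Inboard breaker 2 lost=occurs → not all inputs occur → does not occur.
Distribution tier 2 inoperative [OR]: Upper battery string 2 degraded=not, Rectifier 2 is down=occurs → at least one input occurs → occurs.
Generator path 2 lost [OR]: Distribution tier 2 inoperative=occurs, Reserve automatic transfer switch 2 lost=not → at least one input occurs → occurs.
Data center power outage [OR]: Generator path fails=not, UPS chain lost=not, Utility feed inoperative=not, Generator path 2 lost=occurs → at least one input occurs → occurs.

Yes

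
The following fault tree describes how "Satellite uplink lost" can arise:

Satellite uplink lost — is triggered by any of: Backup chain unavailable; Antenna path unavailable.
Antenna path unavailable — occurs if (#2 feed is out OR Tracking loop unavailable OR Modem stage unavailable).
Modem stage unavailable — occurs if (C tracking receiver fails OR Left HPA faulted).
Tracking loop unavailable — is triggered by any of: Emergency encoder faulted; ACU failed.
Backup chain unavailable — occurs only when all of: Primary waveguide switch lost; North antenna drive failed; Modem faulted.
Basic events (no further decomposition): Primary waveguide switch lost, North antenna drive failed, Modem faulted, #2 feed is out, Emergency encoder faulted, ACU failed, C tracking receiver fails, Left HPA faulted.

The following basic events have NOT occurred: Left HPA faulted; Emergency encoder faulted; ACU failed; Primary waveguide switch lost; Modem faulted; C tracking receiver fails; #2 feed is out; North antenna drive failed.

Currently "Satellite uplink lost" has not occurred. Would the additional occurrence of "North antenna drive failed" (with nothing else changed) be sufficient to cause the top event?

Counterfactual: set "North antenna drive failed" to occurred.
Backup chain unavailable [AND]: Primary waveguide switch lost=not, North antenna drive failed=occurs, Modem faulted=not → not all inputs occur → does not occur.
Tracking loop unavailable [OR]: Emergency encoder faulted=not, ACU failed=not → no input occurs → does not occur.
Modem stage unavailable [OR]: C tracking receiver fails=not, Left HPA faulted=not → no input occurs → does not occur.
Antenna path unavailable [OR]: #2 feed is out=not, Tracking loop unavailable=not, Modem stage unavailable=not → no input occurs → does not occur.
Satellite uplink lost [OR]: Backup chain unavailable=not, Antenna path unavailable=not → no input occurs → does not occur.

No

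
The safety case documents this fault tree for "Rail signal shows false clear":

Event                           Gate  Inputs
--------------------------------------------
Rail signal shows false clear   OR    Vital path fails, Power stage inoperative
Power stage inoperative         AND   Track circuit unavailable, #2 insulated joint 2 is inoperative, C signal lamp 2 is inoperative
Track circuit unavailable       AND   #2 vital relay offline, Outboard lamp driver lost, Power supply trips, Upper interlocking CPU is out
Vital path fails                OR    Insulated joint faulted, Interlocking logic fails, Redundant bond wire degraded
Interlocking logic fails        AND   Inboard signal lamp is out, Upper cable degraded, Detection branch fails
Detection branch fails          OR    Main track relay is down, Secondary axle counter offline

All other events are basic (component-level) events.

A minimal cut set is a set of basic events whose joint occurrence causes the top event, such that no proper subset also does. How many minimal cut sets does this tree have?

5

Detection branch fails [OR]: union of children's cut sets → 2 cut set(s).
Interlocking logic fails [AND]: one cut set from each child combined → 1 × 1 × 2 = 2 cut set(s).
Vital path fails [OR]: union of children's cut sets → 4 cut set(s).
Track circuit unavailable [AND]: one cut set from each child combined → 1 × 1 × 1 × 1 = 1 cut set(s).
Power stage inoperative [AND]: one cut set from each child combined → 1 × 1 × 1 = 1 cut set(s).
Rail signal shows false clear [OR]: union of children's cut sets → 5 cut set(s).
Minimal cut sets: {Insulated joint faulted}; {Inboard signal lamp is out, Main track relay is down, Upper cable degraded}; {Inboard signal lamp is out, Secondary axle counter offline, Upper cable degraded}; {Redundant bond wire degraded}; {#2 insulated joint 2 is inoperative, #2 vital relay offline, C signal lamp 2 is inoperative, Outboard lamp driver lost, Power supply trips, Upper interlocking CPU is out}.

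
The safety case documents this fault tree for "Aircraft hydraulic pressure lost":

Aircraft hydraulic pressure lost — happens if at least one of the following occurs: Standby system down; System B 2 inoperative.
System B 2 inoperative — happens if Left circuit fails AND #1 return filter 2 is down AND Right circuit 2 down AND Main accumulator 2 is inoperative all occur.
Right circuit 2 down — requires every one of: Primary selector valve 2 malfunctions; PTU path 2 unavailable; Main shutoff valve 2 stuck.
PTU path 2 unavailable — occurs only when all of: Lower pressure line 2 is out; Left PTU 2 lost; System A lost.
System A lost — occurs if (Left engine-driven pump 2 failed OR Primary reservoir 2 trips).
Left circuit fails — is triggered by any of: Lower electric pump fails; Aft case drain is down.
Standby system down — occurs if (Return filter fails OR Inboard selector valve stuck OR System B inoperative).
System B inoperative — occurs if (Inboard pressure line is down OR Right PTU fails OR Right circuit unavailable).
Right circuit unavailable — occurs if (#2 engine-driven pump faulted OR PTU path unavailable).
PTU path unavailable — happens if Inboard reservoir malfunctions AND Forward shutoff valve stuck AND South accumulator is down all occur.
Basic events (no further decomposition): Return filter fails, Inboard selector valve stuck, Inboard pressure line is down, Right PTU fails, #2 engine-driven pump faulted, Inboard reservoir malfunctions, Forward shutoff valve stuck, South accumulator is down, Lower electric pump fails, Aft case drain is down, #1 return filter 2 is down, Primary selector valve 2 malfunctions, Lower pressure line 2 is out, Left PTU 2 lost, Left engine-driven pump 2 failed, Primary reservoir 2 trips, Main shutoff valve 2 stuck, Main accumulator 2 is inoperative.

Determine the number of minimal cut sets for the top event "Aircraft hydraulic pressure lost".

PTU path unavailable [AND]: one cut set from each child combined → 1 × 1 × 1 = 1 cut set(s).
Right circuit unavailable [OR]: union of children's cut sets → 2 cut set(s).
System B inoperative [OR]: union of children's cut sets → 4 cut set(s).
Standby system down [OR]: union of children's cut sets → 6 cut set(s).
Left circuit fails [OR]: union of children's cut sets → 2 cut set(s).
System A lost [OR]: union of children's cut sets → 2 cut set(s).
PTU path 2 unavailable [AND]: one cut set from each child combined → 1 × 1 × 2 = 2 cut set(s).
Right circuit 2 down [AND]: one cut set from each child combined → 1 × 2 × 1 = 2 cut set(s).
System B 2 inoperative [AND]: one cut set from each child combined → 2 × 1 × 2 × 1 = 4 cut set(s).
Aircraft hydraulic pressure lost [OR]: union of children's cut sets → 10 cut set(s).
Minimal cut sets: {Return filter fails}; {Inboard selector valve stuck}; {Inboard pressure line is down}; {Right PTU fails}; {#2 engine-driven pump faulted}; {Forward shutoff valve stuck, Inboard reservoir malfunctions, South accumulator is down}; {#1 return filter 2 is down, Left PTU 2 lost, Left engine-driven pump 2 failed, Lower electric pump fails, Lower pressure line 2 is out, Main accumulator 2 is inoperative, Main shutoff valve 2 stuck, Primary selector valve 2 malfunctions}; {#1 return filter 2 is down, Left PTU 2 lost, Lower electric pump fails, Lower pressure line 2 is out, Main accumulator 2 is inoperative, Main shutoff valve 2 stuck, Primary reservoir 2 trips, Primary selector valve 2 malfunctions}; {#1 return filter 2 is down, Aft case drain is down, Left PTU 2 lost, Left engine-driven pump 2 failed, Lower pressure line 2 is out, Main accumulator 2 is inoperative, Main shutoff valve 2 stuck, Primary selector valve 2 malfunctions}; {#1 return filter 2 is down, Aft case drain is down, Left PTU 2 lost, Lower pressure line 2 is out, Main accumulator 2 is inoperative, Main shutoff valve 2 stuck, Primary reservoir 2 trips, Primary selector valve 2 malfunctions}.

10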